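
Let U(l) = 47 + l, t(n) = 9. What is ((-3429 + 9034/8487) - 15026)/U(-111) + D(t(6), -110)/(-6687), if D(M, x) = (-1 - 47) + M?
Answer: 116369937121/403573824 ≈ 288.35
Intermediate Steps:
D(M, x) = -48 + M
((-3429 + 9034/8487) - 15026)/U(-111) + D(t(6), -110)/(-6687) = ((-3429 + 9034/8487) - 15026)/(47 - 111) + (-48 + 9)/(-6687) = ((-3429 + 9034*(1/8487)) - 15026)/(-64) - 39*(-1/6687) = ((-3429 + 9034/8487) - 15026)*(-1/64) + 13/2229 = (-29092889/8487 - 15026)*(-1/64) + 13/2229 = -156618551/8487*(-1/64) + 13/2229 = 156618551/543168 + 13/2229 = 116369937121/403573824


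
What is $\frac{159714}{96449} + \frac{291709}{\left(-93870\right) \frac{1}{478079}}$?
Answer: $- \frac{1921536776701537}{1293381090} \approx -1.4857 \cdot 10^{6}$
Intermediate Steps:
$\frac{159714}{96449} + \frac{291709}{\left(-93870\right) \frac{1}{478079}} = 159714 \cdot \frac{1}{96449} + \frac{291709}{\left(-93870\right) \frac{1}{478079}} = \frac{159714}{96449} + \frac{291709}{- \frac{13410}{68297}} = \frac{159714}{96449} + 291709 \left(- \frac{68297}{13410}\right) = \frac{159714}{96449} - \frac{19922849573}{13410} = - \frac{1921536776701537}{1293381090}$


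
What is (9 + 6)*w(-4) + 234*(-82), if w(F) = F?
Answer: -19248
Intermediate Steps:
(9 + 6)*w(-4) + 234*(-82) = (9 + 6)*(-4) + 234*(-82) = 15*(-4) - 19188 = -60 - 19188 = -19248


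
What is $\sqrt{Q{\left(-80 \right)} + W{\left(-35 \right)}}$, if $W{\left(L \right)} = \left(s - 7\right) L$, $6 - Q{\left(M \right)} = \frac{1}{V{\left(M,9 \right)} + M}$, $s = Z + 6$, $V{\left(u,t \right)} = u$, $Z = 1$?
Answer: $\frac{31 \sqrt{10}}{40} \approx 2.4508$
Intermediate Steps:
$s = 7$ ($s = 1 + 6 = 7$)
$Q{\left(M \right)} = 6 - \frac{1}{2 M}$ ($Q{\left(M \right)} = 6 - \frac{1}{M + M} = 6 - \frac{1}{2 M}$)
$W{\left(L \right)} = 0$ ($W{\left(L \right)} = \left(7 - 7\right) L = 0 L = 0$)
$\sqrt{Q{\left(-80 \right)} + W{\left(-35 \right)}} = \sqrt{\left(6 - \frac{1}{2 \left(-80\right)}\right) + 0} = \sqrt{\left(6 - - \frac{1}{160}\right) + 0} = \sqrt{\left(6 + \frac{1}{160}\right) + 0} = \sqrt{\frac{961}{160} + 0} = \sqrt{\frac{961}{160}} = \frac{31 \sqrt{10}}{40}$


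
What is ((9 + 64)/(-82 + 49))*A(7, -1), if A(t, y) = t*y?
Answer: 511/33 ≈ 15.485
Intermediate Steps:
((9 + 64)/(-82 + 49))*A(7, -1) = ((9 + 64)/(-82 + 49))*(7*(-1)) = (73/(-33))*(-7) = (73*(-1/33))*(-7) = -73/33*(-7) = 511/33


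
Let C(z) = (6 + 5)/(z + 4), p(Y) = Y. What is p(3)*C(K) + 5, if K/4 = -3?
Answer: 7/8 ≈ 0.87500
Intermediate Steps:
K = -12 (K = 4*(-3) = -12)
C(z) = 11/(4 + z)
p(3)*C(K) + 5 = 3*(11/(4 - 12)) + 5 = 3*(11/(-8)) + 5 = 3*(11*(-⅛)) + 5 = 3*(-11/8) + 5 = -33/8 + 5 = 7/8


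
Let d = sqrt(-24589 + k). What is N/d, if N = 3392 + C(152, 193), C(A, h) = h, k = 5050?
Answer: -1195*I*sqrt(2171)/2171 ≈ -25.647*I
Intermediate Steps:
N = 3585 (N = 3392 + 193 = 3585)
d = 3*I*sqrt(2171) (d = sqrt(-24589 + 5050) = sqrt(-19539) = 3*I*sqrt(2171) ≈ 139.78*I)
N/d = 3585/((3*I*sqrt(2171))) = 3585*(-I*sqrt(2171)/6513) = -1195*I*sqrt(2171)/2171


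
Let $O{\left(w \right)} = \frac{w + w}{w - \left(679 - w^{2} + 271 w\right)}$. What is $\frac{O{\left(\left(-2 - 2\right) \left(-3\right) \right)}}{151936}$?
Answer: $- \frac{3}{71694800} \approx -4.1844 \cdot 10^{-8}$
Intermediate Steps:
$O{\left(w \right)} = \frac{2 w}{-679 + w^{2} - 270 w}$ ($O{\left(w \right)} = \frac{2 w}{w - \left(679 - w^{2} + 271 w\right)} = \frac{2 w}{-679 + w^{2} - 270 w}$)
$\frac{O{\left(\left(-2 - 2\right) \left(-3\right) \right)}}{151936} = \frac{2 \left(-2 - 2\right) \left(-3\right) \frac{1}{-679 + \left(\left(-2 - 2\right) \left(-3\right)\right)^{2} - 270 \left(-2 - 2\right) \left(-3\right)}}{151936} = \frac{2 \left(\left(-4\right) \left(-3\right)\right)}{-679 + \left(\left(-4\right) \left(-3\right)\right)^{2} - 270 \left(\left(-4\right) \left(-3\right)\right)} \frac{1}{151936} = 2 \cdot 12 \frac{1}{-679 + 12^{2} - 3240} \cdot \frac{1}{151936} = 2 \cdot 12 \frac{1}{-679 + 144 - 3240} \cdot \frac{1}{151936} = 2 \cdot 12 \frac{1}{-3775} \cdot \frac{1}{151936} = 2 \cdot 12 \left(- \frac{1}{3775}\right) \frac{1}{151936} = \left(- \frac{24}{3775}\right) \frac{1}{151936} = - \frac{3}{71694800}$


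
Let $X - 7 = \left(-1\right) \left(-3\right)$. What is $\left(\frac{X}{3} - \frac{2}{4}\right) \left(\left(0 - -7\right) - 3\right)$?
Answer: $\frac{34}{3} \approx 11.333$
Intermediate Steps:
$X = 10$ ($X = 7 - -3 = 7 + 3 = 10$)
$\left(\frac{X}{3} - \frac{2}{4}\right) \left(\left(0 - -7\right) - 3\right) = \left(\frac{10}{3} - \frac{2}{4}\right) \left(\left(0 - -7\right) - 3\right) = \left(10 \cdot \frac{1}{3} - \frac{1}{2}\right) \left(\left(0 + 7\right) - 3\right) = \left(\frac{10}{3} - \frac{1}{2}\right) \left(7 - 3\right) = \frac{17}{6} \cdot 4 = \frac{34}{3}$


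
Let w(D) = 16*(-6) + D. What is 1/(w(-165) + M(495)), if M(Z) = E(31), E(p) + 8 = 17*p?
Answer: 1/258 ≈ 0.0038760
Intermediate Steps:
w(D) = -96 + D
E(p) = -8 + 17*p
M(Z) = 519 (M(Z) = -8 + 17*31 = -8 + 527 = 519)
1/(w(-165) + M(495)) = 1/((-96 - 165) + 519) = 1/(-261 + 519) = 1/258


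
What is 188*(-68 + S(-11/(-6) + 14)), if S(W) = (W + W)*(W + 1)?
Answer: 786874/9 ≈ 87431.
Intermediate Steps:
S(W) = 2*W*(1 + W) (S(W) = (2*W)*(1 + W) = 2*W*(1 + W))
188*(-68 + S(-11/(-6) + 14)) = 188*(-68 + 2*(-11/(-6) + 14)*(1 + (-11/(-6) + 14))) = 188*(-68 + 2*(-11*(-⅙) + 14)*(1 + (-11*(-⅙) + 14))) = 188*(-68 + 2*(11/6 + 14)*(1 + (11/6 + 14))) = 188*(-68 + 2*(95/6)*(1 + 95/6)) = 188*(-68 + 2*(95/6)*(101/6)) = 188*(-68 + 9595/18) = 188*(8371/18) = 786874/9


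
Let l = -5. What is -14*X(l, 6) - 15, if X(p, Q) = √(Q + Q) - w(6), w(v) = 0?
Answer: -15 - 28*√3 ≈ -63.497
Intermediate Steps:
X(p, Q) = √2*√Q (X(p, Q) = √(Q + Q) - 1*0 = √(2*Q) + 0 = √2*√Q + 0 = √2*√Q)
-14*X(l, 6) - 15 = -14*√2*√6 - 15 = -28*√3 - 15 = -15 - 28*√3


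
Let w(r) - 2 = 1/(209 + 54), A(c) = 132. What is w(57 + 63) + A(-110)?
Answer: 35243/263 ≈ 134.00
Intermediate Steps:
w(r) = 527/263 (w(r) = 2 + 1/(209 + 54) = 2 + 1/263 = 527/263)
w(57 + 63) + A(-110) = 527/263 + 132 = 35243/263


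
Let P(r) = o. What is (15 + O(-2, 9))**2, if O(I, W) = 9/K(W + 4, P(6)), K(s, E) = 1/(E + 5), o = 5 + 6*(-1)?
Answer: 2601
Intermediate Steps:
o = -1 (o = 5 - 6 = -1)
P(r) = -1
K(s, E) = 1/(5 + E)
O(I, W) = 36 (O(I, W) = 9/(1/(5 - 1)) = 9/(1/4) = 9*4 = 36)
(15 + O(-2, 9))**2 = (15 + 36)**2 = 51**2 = 2601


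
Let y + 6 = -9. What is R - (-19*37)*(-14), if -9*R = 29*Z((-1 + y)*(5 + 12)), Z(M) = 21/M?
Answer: -8030869/816 ≈ -9841.8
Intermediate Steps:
y = -15 (y = -6 - 9 = -15)
R = 203/816 (R = -29*21/(((-1 - 15)*(5 + 12)))/9 = -29*21/((-16*17))/9 = -29*21/(-272)/9 = -29*21*(-1/272)/9 = -29*(-21)/(9*272) = -⅑*(-609/272) = 203/816 ≈ 0.24877)
R - (-19*37)*(-14) = 203/816 - (-19*37)*(-14) = 203/816 - (-703)*(-14) = 203/816 - 1*9842 = 203/816 - 9842 = -8030869/816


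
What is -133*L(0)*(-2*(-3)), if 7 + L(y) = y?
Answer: 5586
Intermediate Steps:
L(y) = -7 + y
-133*L(0)*(-2*(-3)) = -133*(-7 + 0)*(-2*(-3)) = -(-931)*6 = -133*(-42) = 5586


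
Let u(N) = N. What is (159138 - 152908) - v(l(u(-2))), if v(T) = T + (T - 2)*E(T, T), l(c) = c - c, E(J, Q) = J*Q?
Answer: 6230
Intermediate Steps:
l(c) = 0
v(T) = T + T²*(-2 + T) (v(T) = T + (T - 2)*(T*T) = T + (-2 + T)*T² = T + T²*(-2 + T))
(159138 - 152908) - v(l(u(-2))) = (159138 - 152908) - 0*(1 + 0² - 2*0) = 6230 - 0*(1 + 0 + 0) = 6230 - 0 = 6230 - 1*0 = 6230 + 0 = 6230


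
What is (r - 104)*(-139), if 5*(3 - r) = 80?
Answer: 16263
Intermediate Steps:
r = -13 (r = 3 - ⅕*80 = 3 - 16 = -13)
(r - 104)*(-139) = (-13 - 104)*(-139) = -117*(-139) = 16263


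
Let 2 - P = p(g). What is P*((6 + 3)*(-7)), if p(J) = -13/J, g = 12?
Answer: -777/4 ≈ -194.25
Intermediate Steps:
P = 37/12 (P = 2 - (-13)/12 = 2 - 1*(-13/12) = 2 + 13/12 = 37/12 ≈ 3.0833)
P*((6 + 3)*(-7)) = 37*((6 + 3)*(-7))/12 = 37*(9*(-7))/12 = (37/12)*(-63) = -777/4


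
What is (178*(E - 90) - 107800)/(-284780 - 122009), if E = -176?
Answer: 155148/406789 ≈ 0.38140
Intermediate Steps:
(178*(E - 90) - 107800)/(-284780 - 122009) = (178*(-176 - 90) - 107800)/(-284780 - 122009) = (178*(-266) - 107800)/(-406789) = (-47348 - 107800)*(-1/406789) = -155148*(-1/406789) = 155148/406789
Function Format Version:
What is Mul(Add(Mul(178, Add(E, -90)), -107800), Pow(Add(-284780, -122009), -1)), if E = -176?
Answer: Rational(155148, 406789) ≈ 0.38140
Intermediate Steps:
Mul(Add(Mul(178, Add(E, -90)), -107800), Pow(Add(-284780, -122009), -1)) = Mul(Add(Mul(178, Add(-176, -90)), -107800), Pow(Add(-284780, -122009), -1)) = Mul(Add(Mul(178, -266), -107800), Pow(-406789, -1)) = Mul(Add(-47348, -107800), Rational(-1, 406789)) = Mul(-155148, Rational(-1, 406789)) = Rational(155148, 406789)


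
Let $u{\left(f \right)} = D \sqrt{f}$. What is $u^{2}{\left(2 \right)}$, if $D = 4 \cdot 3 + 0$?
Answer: $288$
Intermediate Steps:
$D = 12$ ($D = 12 + 0 = 12$)
$u{\left(f \right)} = 12 \sqrt{f}$
$u^{2}{\left(2 \right)} = \left(12 \sqrt{2}\right)^{2} = 288$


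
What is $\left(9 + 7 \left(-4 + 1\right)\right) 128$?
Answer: $-1536$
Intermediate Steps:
$\left(9 + 7 \left(-4 + 1\right)\right) 128 = \left(9 + 7 \left(-3\right)\right) 128 = \left(9 - 21\right) 128 = \left(-12\right) 128 = -1536$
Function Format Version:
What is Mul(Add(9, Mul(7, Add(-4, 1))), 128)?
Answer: -1536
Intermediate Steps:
Mul(Add(9, Mul(7, Add(-4, 1))), 128) = Mul(Add(9, Mul(7, -3)), 128) = Mul(Add(9, -21), 128) = Mul(-12, 128) = -1536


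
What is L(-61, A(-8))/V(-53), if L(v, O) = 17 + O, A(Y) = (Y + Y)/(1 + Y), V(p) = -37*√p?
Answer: 135*I*√53/13727 ≈ 0.071597*I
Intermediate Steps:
V(p) = -37*√p
A(Y) = 2*Y/(1 + Y) (A(Y) = (2*Y)/(1 + Y) = 2*Y/(1 + Y))
L(-61, A(-8))/V(-53) = (17 + 2*(-8)/(1 - 8))/((-37*I*√53)) = (17 + 2*(-8)/(-7))/((-37*I*√53)) = (17 + 2*(-8)*(-⅐))/((-37*I*√53)) = (17 + 16/7)*(I*√53/1961) = 135*(I*√53/1961)/7 = 135*I*√53/13727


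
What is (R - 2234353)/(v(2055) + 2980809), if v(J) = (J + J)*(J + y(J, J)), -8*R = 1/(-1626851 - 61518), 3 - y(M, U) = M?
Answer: -10059766240685/13476061600776 ≈ -0.74649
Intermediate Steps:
y(M, U) = 3 - M
R = 1/13506952 (R = -1/(8*(-1626851 - 61518)) = -⅛/(-1688369) = -⅛*(-1/1688369) = 1/13506952 ≈ 7.4036e-8)
v(J) = 6*J (v(J) = (J + J)*(J + (3 - J)) = (2*J)*3 = 6*J)
(R - 2234353)/(v(2055) + 2980809) = (1/13506952 - 2234353)/(6*2055 + 2980809) = -30179298722055/(13506952*(12330 + 2980809)) = -30179298722055/13506952/2993139 = -30179298722055/13506952*1/2993139 = -10059766240685/13476061600776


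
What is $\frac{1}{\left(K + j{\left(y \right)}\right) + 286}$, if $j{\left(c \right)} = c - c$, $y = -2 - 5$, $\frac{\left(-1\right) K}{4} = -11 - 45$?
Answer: $\frac{1}{510} \approx 0.0019608$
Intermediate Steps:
$K = 224$ ($K = - 4 \left(-11 - 45\right) = \left(-4\right) \left(-56\right) = 224$)
$y = -7$ ($y = -2 - 5 = -7$)
$j{\left(c \right)} = 0$
$\frac{1}{\left(K + j{\left(y \right)}\right) + 286} = \frac{1}{\left(224 + 0\right) + 286} = \frac{1}{224 + 286} = \frac{1}{510}$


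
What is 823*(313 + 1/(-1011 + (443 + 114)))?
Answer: 116949123/454 ≈ 2.5760e+5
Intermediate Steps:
823*(313 + 1/(-1011 + (443 + 114))) = 823*(313 + 1/(-1011 + 557)) = 823*(313 + 1/(-454)) = 823*(313 - 1/454) = 823*(142101/454) = 116949123/454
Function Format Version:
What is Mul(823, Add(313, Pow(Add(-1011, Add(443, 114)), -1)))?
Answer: Rational(116949123, 454) ≈ 2.5760e+5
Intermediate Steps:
Mul(823, Add(313, Pow(Add(-1011, Add(443, 114)), -1))) = Mul(823, Add(313, Pow(Add(-1011, 557), -1))) = Mul(823, Add(313, Pow(-454, -1))) = Mul(823, Add(313, Rational(-1, 454))) = Mul(823, Rational(142101, 454)) = Rational(116949123, 454)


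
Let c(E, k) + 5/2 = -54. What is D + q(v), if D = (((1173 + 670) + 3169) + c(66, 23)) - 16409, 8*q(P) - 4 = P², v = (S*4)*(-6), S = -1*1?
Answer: -11381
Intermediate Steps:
S = -1
c(E, k) = -113/2 (c(E, k) = -5/2 - 54 = -113/2)
v = 24 (v = -1*4*(-6) = -4*(-6) = 24)
q(P) = ½ + P²/8
D = -22907/2 (D = (((1173 + 670) + 3169) - 113/2) - 16409 = ((1843 + 3169) - 113/2) - 16409 = (5012 - 113/2) - 16409 = 9911/2 - 16409 = -22907/2 ≈ -11454.)
D + q(v) = -22907/2 + (½ + (⅛)*24²) = -22907/2 + (½ + (⅛)*576) = -22907/2 + (½ + 72) = -22907/2 + 145/2 = -11381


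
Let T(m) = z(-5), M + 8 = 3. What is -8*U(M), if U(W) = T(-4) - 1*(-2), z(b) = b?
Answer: 24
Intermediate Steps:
M = -5 (M = -8 + 3 = -5)
T(m) = -5
U(W) = -3 (U(W) = -5 - 1*(-2) = -5 + 2 = -3)
-8*U(M) = -8*(-3) = 24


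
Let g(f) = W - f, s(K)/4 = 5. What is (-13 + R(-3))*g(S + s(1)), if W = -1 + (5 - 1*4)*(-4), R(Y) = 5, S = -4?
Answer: 168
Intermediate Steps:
s(K) = 20 (s(K) = 4*5 = 20)
W = -5 (W = -1 + (5 - 4)*(-4) = -1 + 1*(-4) = -1 - 4 = -5)
g(f) = -5 - f
(-13 + R(-3))*g(S + s(1)) = (-13 + 5)*(-5 - (-4 + 20)) = -8*(-5 - 1*16) = -8*(-5 - 16) = -8*(-21) = 168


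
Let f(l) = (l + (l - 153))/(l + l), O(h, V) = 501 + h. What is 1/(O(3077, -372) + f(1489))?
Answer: 2978/10658109 ≈ 0.00027941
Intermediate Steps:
f(l) = (-153 + 2*l)/(2*l) (f(l) = (l + (-153 + l))/((2*l)) = (-153 + 2*l)*(1/(2*l)) = (-153 + 2*l)/(2*l))
1/(O(3077, -372) + f(1489)) = 1/((501 + 3077) + (-153/2 + 1489)/1489) = 1/(3578 + (1/1489)*(2825/2)) = 1/(3578 + 2825/2978) = 1/(10658109/2978) = 2978/10658109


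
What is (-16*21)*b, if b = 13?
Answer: -4368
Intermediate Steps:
(-16*21)*b = -16*21*13 = -336*13 = -4368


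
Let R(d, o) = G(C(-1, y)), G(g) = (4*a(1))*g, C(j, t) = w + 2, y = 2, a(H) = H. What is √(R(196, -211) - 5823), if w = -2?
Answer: 3*I*√647 ≈ 76.309*I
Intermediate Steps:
C(j, t) = 0 (C(j, t) = -2 + 2 = 0)
G(g) = 4*g (G(g) = (4*1)*g = 4*g)
R(d, o) = 0 (R(d, o) = 4*0 = 0)
√(R(196, -211) - 5823) = √(0 - 5823) = √(-5823) = 3*I*√647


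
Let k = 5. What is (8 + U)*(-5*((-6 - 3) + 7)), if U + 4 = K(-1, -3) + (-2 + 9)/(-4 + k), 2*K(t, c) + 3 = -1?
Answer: 90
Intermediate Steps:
K(t, c) = -2 (K(t, c) = -3/2 + (1/2)*(-1) = -3/2 - 1/2 = -2)
U = 1 (U = -4 + (-2 + (-2 + 9)/(-4 + 5)) = -4 + (-2 + 7/1) = -4 + (-2 + 7*1) = -4 + (-2 + 7) = -4 + 5 = 1)
(8 + U)*(-5*((-6 - 3) + 7)) = (8 + 1)*(-5*((-6 - 3) + 7)) = 9*(-5*(-9 + 7)) = 9*(-5*(-2)) = 9*10 = 90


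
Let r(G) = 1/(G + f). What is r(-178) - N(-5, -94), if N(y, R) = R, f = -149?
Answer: 30737/327 ≈ 93.997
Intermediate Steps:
r(G) = 1/(-149 + G) (r(G) = 1/(G - 149) = 1/(-149 + G))
r(-178) - N(-5, -94) = 1/(-149 - 178) - 1*(-94) = 1/(-327) + 94 = -1/327 + 94 = 30737/327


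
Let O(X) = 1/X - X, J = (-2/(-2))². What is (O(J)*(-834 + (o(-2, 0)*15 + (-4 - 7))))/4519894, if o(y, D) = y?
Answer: 0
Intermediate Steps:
J = 1 (J = (-2*(-½))² = 1² = 1)
(O(J)*(-834 + (o(-2, 0)*15 + (-4 - 7))))/4519894 = ((1/1 - 1*1)*(-834 + (-2*15 + (-4 - 7))))/4519894 = ((1 - 1)*(-834 + (-30 - 11)))*(1/4519894) = (0*(-834 - 41))*(1/4519894) = (0*(-875))*(1/4519894) = 0*(1/4519894) = 0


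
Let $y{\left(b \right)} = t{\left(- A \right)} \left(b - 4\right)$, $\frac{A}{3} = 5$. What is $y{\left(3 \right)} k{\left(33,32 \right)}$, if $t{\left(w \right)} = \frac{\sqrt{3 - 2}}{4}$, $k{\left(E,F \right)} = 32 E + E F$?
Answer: $-528$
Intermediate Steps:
$A = 15$ ($A = 3 \cdot 5 = 15$)
$t{\left(w \right)} = \frac{1}{4}$ ($t{\left(w \right)} = \sqrt{1} \cdot \frac{1}{4} = 1 \cdot \frac{1}{4} = \frac{1}{4}$)
$y{\left(b \right)} = -1 + \frac{b}{4}$ ($y{\left(b \right)} = \frac{b - 4}{4} = \frac{-4 + b}{4} = -1 + \frac{b}{4}$)
$y{\left(3 \right)} k{\left(33,32 \right)} = \left(-1 + \frac{1}{4} \cdot 3\right) 33 \left(32 + 32\right) = \left(-1 + \frac{3}{4}\right) 33 \cdot 64 = \left(- \frac{1}{4}\right) 2112 = -528$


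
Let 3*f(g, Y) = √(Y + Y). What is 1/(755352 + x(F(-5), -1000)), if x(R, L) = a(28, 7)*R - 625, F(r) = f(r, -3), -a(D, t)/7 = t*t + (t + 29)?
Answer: 2264181/1708839241637 + 595*I*√6/1708839241637 ≈ 1.325e-6 + 8.5289e-10*I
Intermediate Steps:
a(D, t) = -203 - 7*t - 7*t² (a(D, t) = -7*(t*t + (t + 29)) = -7*(t² + (29 + t)) = -7*(29 + t + t²) = -203 - 7*t - 7*t²)
f(g, Y) = √2*√Y/3 (f(g, Y) = √(Y + Y)/3 = √(2*Y)/3 = (√2*√Y)/3 = √2*√Y/3)
F(r) = I*√6/3 (F(r) = √2*√(-3)/3 = √2*(I*√3)/3 = I*√6/3)
x(R, L) = -625 - 595*R (x(R, L) = (-203 - 7*7 - 7*7²)*R - 625 = (-203 - 49 - 7*49)*R - 625 = (-203 - 49 - 343)*R - 625 = -595*R - 625 = -625 - 595*R)
1/(755352 + x(F(-5), -1000)) = 1/(755352 + (-625 - 595*I*√6/3)) = 1/(754727 - 595*I*√6/3)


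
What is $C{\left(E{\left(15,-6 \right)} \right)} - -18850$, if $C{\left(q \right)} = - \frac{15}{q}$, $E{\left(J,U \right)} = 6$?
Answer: $\frac{37695}{2} \approx 18848.0$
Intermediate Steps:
$C{\left(E{\left(15,-6 \right)} \right)} - -18850 = - \frac{15}{6} - -18850 = \left(-15\right) \frac{1}{6} + 18850 = - \frac{5}{2} + 18850 = \frac{37695}{2}$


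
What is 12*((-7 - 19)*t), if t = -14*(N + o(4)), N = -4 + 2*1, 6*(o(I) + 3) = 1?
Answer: -21112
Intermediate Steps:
o(I) = -17/6 (o(I) = -3 + (⅙)*1 = -3 + ⅙ = -17/6)
N = -2 (N = -4 + 2 = -2)
t = 203/3 (t = -14*(-2 - 17/6) = -14*(-29/6) = 203/3 ≈ 67.667)
12*((-7 - 19)*t) = 12*((-7 - 19)*(203/3)) = 12*(-26*203/3) = 12*(-5278/3) = -21112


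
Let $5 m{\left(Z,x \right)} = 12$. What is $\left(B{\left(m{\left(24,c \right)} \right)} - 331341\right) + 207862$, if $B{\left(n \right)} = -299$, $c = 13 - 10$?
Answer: $-123778$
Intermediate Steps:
$c = 3$ ($c = 13 - 10 = 3$)
$m{\left(Z,x \right)} = \frac{12}{5}$ ($m{\left(Z,x \right)} = \frac{1}{5} \cdot 12 = \frac{12}{5}$)
$\left(B{\left(m{\left(24,c \right)} \right)} - 331341\right) + 207862 = \left(-299 - 331341\right) + 207862 = -331640 + 207862 = -123778$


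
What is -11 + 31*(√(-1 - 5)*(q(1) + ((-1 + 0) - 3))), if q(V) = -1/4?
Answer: -11 - 527*I*√6/4 ≈ -11.0 - 322.72*I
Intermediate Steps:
q(V) = -¼ (q(V) = -1*¼ = -¼)
-11 + 31*(√(-1 - 5)*(q(1) + ((-1 + 0) - 3))) = -11 + 31*(√(-1 - 5)*(-¼ + ((-1 + 0) - 3))) = -11 + 31*(√(-6)*(-¼ + (-1 - 3))) = -11 + 31*((I*√6)*(-¼ - 4)) = -11 + 31*((I*√6)*(-17/4)) = -11 + 31*(-17*I*√6/4) = -11 - 527*I*√6/4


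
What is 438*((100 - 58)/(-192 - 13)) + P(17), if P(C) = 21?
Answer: -14091/205 ≈ -68.737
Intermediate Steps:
438*((100 - 58)/(-192 - 13)) + P(17) = 438*((100 - 58)/(-192 - 13)) + 21 = 438*(42/(-205)) + 21 = 438*(42*(-1/205)) + 21 = 438*(-42/205) + 21 = -18396/205 + 21 = -14091/205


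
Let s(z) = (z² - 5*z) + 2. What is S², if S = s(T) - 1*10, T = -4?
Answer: 784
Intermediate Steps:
s(z) = 2 + z² - 5*z
S = 28 (S = (2 + (-4)² - 5*(-4)) - 1*10 = (2 + 16 + 20) - 10 = 38 - 10 = 28)
S² = 28² = 784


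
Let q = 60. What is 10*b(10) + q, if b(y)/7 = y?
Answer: 760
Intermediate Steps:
b(y) = 7*y
10*b(10) + q = 10*(7*10) + 60 = 10*70 + 60 = 700 + 60 = 760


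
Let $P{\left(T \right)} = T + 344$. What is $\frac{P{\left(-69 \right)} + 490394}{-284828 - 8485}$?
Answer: $- \frac{490669}{293313} \approx -1.6729$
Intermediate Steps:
$P{\left(T \right)} = 344 + T$
$\frac{P{\left(-69 \right)} + 490394}{-284828 - 8485} = \frac{\left(344 - 69\right) + 490394}{-284828 - 8485} = \frac{275 + 490394}{-293313} = 490669 \left(- \frac{1}{293313}\right) = - \frac{490669}{293313}$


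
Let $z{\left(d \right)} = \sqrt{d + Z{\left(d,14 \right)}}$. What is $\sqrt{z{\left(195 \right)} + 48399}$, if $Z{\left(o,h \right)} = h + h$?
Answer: $\sqrt{48399 + \sqrt{223}} \approx 220.03$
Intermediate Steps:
$Z{\left(o,h \right)} = 2 h$
$z{\left(d \right)} = \sqrt{28 + d}$ ($z{\left(d \right)} = \sqrt{d + 2 \cdot 14} = \sqrt{d + 28} = \sqrt{28 + d}$)
$\sqrt{z{\left(195 \right)} + 48399} = \sqrt{\sqrt{28 + 195} + 48399} = \sqrt{\sqrt{223} + 48399} = \sqrt{48399 + \sqrt{223}}$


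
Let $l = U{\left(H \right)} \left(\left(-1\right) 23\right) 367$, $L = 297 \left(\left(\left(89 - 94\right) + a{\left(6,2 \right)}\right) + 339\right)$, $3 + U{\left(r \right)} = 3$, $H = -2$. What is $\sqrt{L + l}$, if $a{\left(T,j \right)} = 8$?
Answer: $9 \sqrt{1254} \approx 318.71$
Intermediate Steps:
$U{\left(r \right)} = 0$ ($U{\left(r \right)} = -3 + 3 = 0$)
$L = 101574$ ($L = 297 \left(\left(\left(89 - 94\right) + 8\right) + 339\right) = 297 \left(\left(-5 + 8\right) + 339\right) = 297 \left(3 + 339\right) = 297 \cdot 342 = 101574$)
$l = 0$ ($l = 0 \left(\left(-1\right) 23\right) 367 = 0 \left(-23\right) 367 = 0 \cdot 367 = 0$)
$\sqrt{L + l} = \sqrt{101574 + 0} = \sqrt{101574} = 9 \sqrt{1254}$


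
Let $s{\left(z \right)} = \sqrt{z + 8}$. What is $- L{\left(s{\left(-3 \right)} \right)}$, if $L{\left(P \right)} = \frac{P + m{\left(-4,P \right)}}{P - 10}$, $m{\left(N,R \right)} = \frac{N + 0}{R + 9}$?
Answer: $\frac{2}{361} + \frac{191 \sqrt{5}}{1805} \approx 0.24215$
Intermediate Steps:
$s{\left(z \right)} = \sqrt{8 + z}$
$m{\left(N,R \right)} = \frac{N}{9 + R}$
$L{\left(P \right)} = \frac{P - \frac{4}{9 + P}}{-10 + P}$ ($L{\left(P \right)} = \frac{P - \frac{4}{9 + P}}{P - 10} = \frac{P - \frac{4}{9 + P}}{-10 + P}$)
$- L{\left(s{\left(-3 \right)} \right)} = - \frac{-4 + \sqrt{8 - 3} \left(9 + \sqrt{8 - 3}\right)}{\left(-10 + \sqrt{8 - 3}\right) \left(9 + \sqrt{8 - 3}\right)} = - \frac{-4 + \sqrt{5} \left(9 + \sqrt{5}\right)}{\left(-10 + \sqrt{5}\right) \left(9 + \sqrt{5}\right)}$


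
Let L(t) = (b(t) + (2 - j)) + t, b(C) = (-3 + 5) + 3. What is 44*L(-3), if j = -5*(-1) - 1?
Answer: 0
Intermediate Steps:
b(C) = 5 (b(C) = 2 + 3 = 5)
j = 4 (j = 5 - 1 = 4)
L(t) = 3 + t (L(t) = (5 + (2 - 1*4)) + t = (5 + (2 - 4)) + t = (5 - 2) + t = 3 + t)
44*L(-3) = 44*(3 - 3) = 44*0 = 0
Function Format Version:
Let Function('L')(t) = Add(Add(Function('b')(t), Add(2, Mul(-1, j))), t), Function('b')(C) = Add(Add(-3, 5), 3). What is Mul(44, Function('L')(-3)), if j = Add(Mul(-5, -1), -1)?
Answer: 0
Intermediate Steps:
Function('b')(C) = 5 (Function('b')(C) = Add(2, 3) = 5)
j = 4 (j = Add(5, -1) = 4)
Function('L')(t) = Add(3, t) (Function('L')(t) = Add(Add(5, Add(2, Mul(-1, 4))), t) = Add(Add(5, Add(2, -4)), t) = Add(Add(5, -2), t) = Add(3, t))
Mul(44, Function('L')(-3)) = Mul(44, Add(3, -3)) = Mul(44, 0) = 0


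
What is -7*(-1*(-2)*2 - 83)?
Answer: 553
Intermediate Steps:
-7*(-1*(-2)*2 - 83) = -7*(2*2 - 83) = -7*(4 - 83) = -7*(-79) = 553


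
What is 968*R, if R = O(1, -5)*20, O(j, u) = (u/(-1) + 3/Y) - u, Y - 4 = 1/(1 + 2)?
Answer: 2691040/13 ≈ 2.0700e+5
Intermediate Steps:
Y = 13/3 (Y = 4 + 1/(1 + 2) = 4 + 1/3 = 4 + ⅓ = 13/3 ≈ 4.3333)
O(j, u) = 9/13 - 2*u (O(j, u) = (u/(-1) + 3/(13/3)) - u = (u*(-1) + 3*(3/13)) - u = (-u + 9/13) - u = (9/13 - u) - u = 9/13 - 2*u)
R = 2780/13 (R = (9/13 - 2*(-5))*20 = (9/13 + 10)*20 = (139/13)*20 = 2780/13 ≈ 213.85)
968*R = 968*(2780/13) = 2691040/13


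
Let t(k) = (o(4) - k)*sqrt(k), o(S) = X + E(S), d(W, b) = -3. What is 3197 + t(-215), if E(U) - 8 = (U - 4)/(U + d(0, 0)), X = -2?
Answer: 3197 + 221*I*sqrt(215) ≈ 3197.0 + 3240.5*I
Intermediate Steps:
E(U) = 8 + (-4 + U)/(-3 + U) (E(U) = 8 + (U - 4)/(U - 3) = 8 + (-4 + U)/(-3 + U))
o(S) = -2 + (-28 + 9*S)/(-3 + S)
t(k) = sqrt(k)*(6 - k) (t(k) = ((-22 + 7*4)/(-3 + 4) - k)*sqrt(k) = ((-22 + 28)/1 - k)*sqrt(k) = (1*6 - k)*sqrt(k) = (6 - k)*sqrt(k) = sqrt(k)*(6 - k))
3197 + t(-215) = 3197 + sqrt(-215)*(6 - 1*(-215)) = 3197 + (I*sqrt(215))*(6 + 215) = 3197 + (I*sqrt(215))*221 = 3197 + 221*I*sqrt(215)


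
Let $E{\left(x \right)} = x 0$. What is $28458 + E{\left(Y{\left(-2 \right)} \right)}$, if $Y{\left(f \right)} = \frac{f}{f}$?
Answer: $28458$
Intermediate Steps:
$Y{\left(f \right)} = 1$
$E{\left(x \right)} = 0$
$28458 + E{\left(Y{\left(-2 \right)} \right)} = 28458 + 0 = 28458$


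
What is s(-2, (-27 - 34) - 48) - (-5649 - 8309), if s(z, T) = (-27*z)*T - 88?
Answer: 7984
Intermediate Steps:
s(z, T) = -88 - 27*T*z (s(z, T) = -27*T*z - 88 = -88 - 27*T*z)
s(-2, (-27 - 34) - 48) - (-5649 - 8309) = (-88 - 27*((-27 - 34) - 48)*(-2)) - (-5649 - 8309) = (-88 - 27*(-61 - 48)*(-2)) - 1*(-13958) = (-88 - 27*(-109)*(-2)) + 13958 = (-88 - 5886) + 13958 = -5974 + 13958 = 7984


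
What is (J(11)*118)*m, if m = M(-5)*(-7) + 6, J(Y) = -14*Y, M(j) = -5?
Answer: -745052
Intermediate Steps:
m = 41 (m = -5*(-7) + 6 = 35 + 6 = 41)
(J(11)*118)*m = (-14*11*118)*41 = -154*118*41 = -18172*41 = -745052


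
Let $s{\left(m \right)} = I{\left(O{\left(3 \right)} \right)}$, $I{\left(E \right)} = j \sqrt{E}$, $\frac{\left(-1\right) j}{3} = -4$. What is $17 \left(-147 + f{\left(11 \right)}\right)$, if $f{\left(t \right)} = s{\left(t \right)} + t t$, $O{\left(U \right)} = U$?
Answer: $-442 + 204 \sqrt{3} \approx -88.662$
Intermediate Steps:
$j = 12$ ($j = \left(-3\right) \left(-4\right) = 12$)
$I{\left(E \right)} = 12 \sqrt{E}$
$s{\left(m \right)} = 12 \sqrt{3}$
$f{\left(t \right)} = t^{2} + 12 \sqrt{3}$ ($f{\left(t \right)} = 12 \sqrt{3} + t t = 12 \sqrt{3} + t^{2} = t^{2} + 12 \sqrt{3}$)
$17 \left(-147 + f{\left(11 \right)}\right) = 17 \left(-147 + \left(11^{2} + 12 \sqrt{3}\right)\right) = 17 \left(-147 + \left(121 + 12 \sqrt{3}\right)\right) = 17 \left(-26 + 12 \sqrt{3}\right) = -442 + 204 \sqrt{3}$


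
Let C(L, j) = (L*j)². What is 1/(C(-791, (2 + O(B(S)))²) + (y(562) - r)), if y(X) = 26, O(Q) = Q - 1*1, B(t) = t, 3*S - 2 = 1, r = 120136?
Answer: 1/9890786 ≈ 1.0110e-7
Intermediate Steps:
S = 1 (S = ⅔ + (⅓)*1 = ⅔ + ⅓ = 1)
O(Q) = -1 + Q (O(Q) = Q - 1 = -1 + Q)
C(L, j) = L²*j²
1/(C(-791, (2 + O(B(S)))²) + (y(562) - r)) = 1/((-791)²*((2 + (-1 + 1))²)² + (26 - 1*120136)) = 1/(625681*((2 + 0)²)² + (26 - 120136)) = 1/(625681*(2²)² - 120110) = 1/(625681*4² - 120110) = 1/(625681*16 - 120110) = 1/(10010896 - 120110) = 1/9890786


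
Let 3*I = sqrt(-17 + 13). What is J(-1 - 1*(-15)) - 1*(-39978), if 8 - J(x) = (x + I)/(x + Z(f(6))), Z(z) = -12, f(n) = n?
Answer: 39979 - I/3 ≈ 39979.0 - 0.33333*I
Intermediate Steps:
I = 2*I/3 (I = sqrt(-17 + 13)/3 = sqrt(-4)/3 = (2*I)/3 = 2*I/3 ≈ 0.66667*I)
J(x) = 8 - (x + 2*I/3)/(-12 + x) (J(x) = 8 - (x + 2*I/3)/(x - 12) = 8 - (x + 2*I/3)/(-12 + x))
J(-1 - 1*(-15)) - 1*(-39978) = (-288 - 2*I + 21*(-1 - 1*(-15)))/(3*(-12 + (-1 - 1*(-15)))) - 1*(-39978) = (-288 - 2*I + 21*(-1 + 15))/(3*(-12 + (-1 + 15))) + 39978 = (-288 - 2*I + 21*14)/(3*(-12 + 14)) + 39978 = (1/3)*(-288 - 2*I + 294)/2 + 39978 = (1/3)*(1/2)*(6 - 2*I) + 39978 = (1 - I/3) + 39978 = 39979 - I/3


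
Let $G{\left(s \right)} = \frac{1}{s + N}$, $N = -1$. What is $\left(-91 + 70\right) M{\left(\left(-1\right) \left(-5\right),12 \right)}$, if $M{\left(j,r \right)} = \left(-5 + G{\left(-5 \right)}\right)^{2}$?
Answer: $- \frac{6727}{12} \approx -560.58$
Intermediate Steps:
$G{\left(s \right)} = \frac{1}{-1 + s}$ ($G{\left(s \right)} = \frac{1}{s - 1} = \frac{1}{-1 + s}$)
$M{\left(j,r \right)} = \frac{961}{36}$ ($M{\left(j,r \right)} = \left(-5 + \frac{1}{-1 - 5}\right)^{2} = \left(-5 + \frac{1}{-6}\right)^{2} = \left(-5 - \frac{1}{6}\right)^{2} = \left(- \frac{31}{6}\right)^{2} = \frac{961}{36}$)
$\left(-91 + 70\right) M{\left(\left(-1\right) \left(-5\right),12 \right)} = \left(-91 + 70\right) \frac{961}{36} = \left(-21\right) \frac{961}{36} = - \frac{6727}{12}$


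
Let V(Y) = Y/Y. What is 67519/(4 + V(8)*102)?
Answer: 67519/106 ≈ 636.97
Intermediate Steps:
V(Y) = 1
67519/(4 + V(8)*102) = 67519/(4 + 1*102) = 67519/(4 + 102) = 67519/106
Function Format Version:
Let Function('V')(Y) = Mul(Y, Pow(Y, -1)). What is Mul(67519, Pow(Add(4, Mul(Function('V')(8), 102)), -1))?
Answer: Rational(67519, 106) ≈ 636.97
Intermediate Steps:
Function('V')(Y) = 1
Mul(67519, Pow(Add(4, Mul(Function('V')(8), 102)), -1)) = Mul(67519, Pow(Add(4, Mul(1, 102)), -1)) = Mul(67519, Pow(Add(4, 102), -1)) = Mul(67519, Pow(106, -1)) = Mul(67519, Rational(1, 106)) = Rational(67519, 106)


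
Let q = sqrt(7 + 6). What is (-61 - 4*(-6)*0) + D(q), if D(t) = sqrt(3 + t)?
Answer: -61 + sqrt(3 + sqrt(13)) ≈ -58.430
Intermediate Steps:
q = sqrt(13) ≈ 3.6056
(-61 - 4*(-6)*0) + D(q) = (-61 - 4*(-6)*0) + sqrt(3 + sqrt(13)) = (-61 + 24*0) + sqrt(3 + sqrt(13)) = (-61 + 0) + sqrt(3 + sqrt(13)) = -61 + sqrt(3 + sqrt(13))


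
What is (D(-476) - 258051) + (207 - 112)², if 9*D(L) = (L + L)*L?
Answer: -1788082/9 ≈ -1.9868e+5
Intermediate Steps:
D(L) = 2*L²/9 (D(L) = ((L + L)*L)/9 = ((2*L)*L)/9 = (2*L²)/9 = 2*L²/9)
(D(-476) - 258051) + (207 - 112)² = ((2/9)*(-476)² - 258051) + (207 - 112)² = ((2/9)*226576 - 258051) + 95² = (453152/9 - 258051) + 9025 = -1869307/9 + 9025 = -1788082/9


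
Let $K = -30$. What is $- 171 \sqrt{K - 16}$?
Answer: $- 171 i \sqrt{46} \approx - 1159.8 i$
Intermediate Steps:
$- 171 \sqrt{K - 16} = - 171 \sqrt{-30 - 16} = - 171 \sqrt{-46} = - 171 i \sqrt{46}$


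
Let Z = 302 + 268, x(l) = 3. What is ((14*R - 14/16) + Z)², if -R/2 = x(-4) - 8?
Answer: 32182929/64 ≈ 5.0286e+5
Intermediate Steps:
Z = 570
R = 10 (R = -2*(3 - 8) = -2*(-5) = 10)
((14*R - 14/16) + Z)² = ((14*10 - 14/16) + 570)² = ((140 - 14*1/16) + 570)² = ((140 - 7/8) + 570)² = (1113/8 + 570)² = (5673/8)² = 32182929/64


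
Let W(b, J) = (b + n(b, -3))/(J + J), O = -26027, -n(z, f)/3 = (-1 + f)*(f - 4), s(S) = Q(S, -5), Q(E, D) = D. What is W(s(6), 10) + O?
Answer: -520629/20 ≈ -26031.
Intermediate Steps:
s(S) = -5
n(z, f) = -3*(-1 + f)*(-4 + f) (n(z, f) = -3*(-1 + f)*(f - 4) = -3*(-1 + f)*(-4 + f))
W(b, J) = (-84 + b)/(2*J) (W(b, J) = (b + (-12 - 3*(-3)² + 15*(-3)))/(J + J) = (b + (-12 - 3*9 - 45))/((2*J)) = (b + (-12 - 27 - 45))*(1/(2*J)) = (b - 84)*(1/(2*J)) = (-84 + b)*(1/(2*J)) = (-84 + b)/(2*J))
W(s(6), 10) + O = (½)*(-84 - 5)/10 - 26027 = (½)*(⅒)*(-89) - 26027 = -89/20 - 26027 = -520629/20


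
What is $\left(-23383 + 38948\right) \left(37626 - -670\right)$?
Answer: $596077240$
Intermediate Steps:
$\left(-23383 + 38948\right) \left(37626 - -670\right) = 15565 \left(37626 + 670\right) = 15565 \cdot 38296 = 596077240$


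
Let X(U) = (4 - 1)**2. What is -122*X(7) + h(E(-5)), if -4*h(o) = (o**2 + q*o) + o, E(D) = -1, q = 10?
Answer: -2191/2 ≈ -1095.5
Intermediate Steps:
X(U) = 9 (X(U) = 3**2 = 9)
h(o) = -11*o/4 - o**2/4 (h(o) = -((o**2 + 10*o) + o)/4 = -(o**2 + 11*o)/4 = -11*o/4 - o**2/4)
-122*X(7) + h(E(-5)) = -122*9 - 1/4*(-1)*(11 - 1) = -1098 - 1/4*(-1)*10 = -1098 + 5/2 = -2191/2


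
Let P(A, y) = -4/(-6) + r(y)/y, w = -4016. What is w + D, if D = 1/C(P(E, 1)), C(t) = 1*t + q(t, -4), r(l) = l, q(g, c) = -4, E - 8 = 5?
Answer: -28115/7 ≈ -4016.4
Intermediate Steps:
E = 13 (E = 8 + 5 = 13)
P(A, y) = 5/3 (P(A, y) = -4/(-6) + y/y = -4*(-1/6) + 1 = 2/3 + 1 = 5/3)
C(t) = -4 + t (C(t) = 1*t - 4 = t - 4 = -4 + t)
D = -3/7 (D = 1/(-4 + 5/3) = 1/(-7/3) = -3/7 ≈ -0.42857)
w + D = -4016 - 3/7 = -28115/7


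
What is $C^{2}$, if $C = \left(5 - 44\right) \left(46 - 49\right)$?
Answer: $13689$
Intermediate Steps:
$C = 117$ ($C = \left(-39\right) \left(-3\right) = 117$)
$C^{2} = 117^{2} = 13689$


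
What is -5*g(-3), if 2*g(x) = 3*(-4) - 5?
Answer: 85/2 ≈ 42.500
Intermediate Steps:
g(x) = -17/2 (g(x) = (3*(-4) - 5)/2 = (-12 - 5)/2 = (½)*(-17) = -17/2)
-5*g(-3) = -5*(-17/2) = 85/2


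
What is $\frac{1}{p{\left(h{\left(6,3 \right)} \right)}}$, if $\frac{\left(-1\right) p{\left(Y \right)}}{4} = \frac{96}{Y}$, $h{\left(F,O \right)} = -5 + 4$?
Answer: $\frac{1}{384} \approx 0.0026042$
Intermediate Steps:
$h{\left(F,O \right)} = -1$
$p{\left(Y \right)} = - \frac{384}{Y}$ ($p{\left(Y \right)} = - 4 \frac{96}{Y} = - \frac{384}{Y}$)
$\frac{1}{p{\left(h{\left(6,3 \right)} \right)}} = \frac{1}{\left(-384\right) \frac{1}{-1}} = \frac{1}{\left(-384\right) \left(-1\right)} = \frac{1}{384}$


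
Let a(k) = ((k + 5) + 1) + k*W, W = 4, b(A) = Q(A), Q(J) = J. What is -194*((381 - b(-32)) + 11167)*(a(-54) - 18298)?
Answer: 41699904240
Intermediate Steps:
b(A) = A
a(k) = 6 + 5*k (a(k) = ((k + 5) + 1) + k*4 = ((5 + k) + 1) + 4*k = (6 + k) + 4*k = 6 + 5*k)
-194*((381 - b(-32)) + 11167)*(a(-54) - 18298) = -194*((381 - 1*(-32)) + 11167)*((6 + 5*(-54)) - 18298) = -194*((381 + 32) + 11167)*((6 - 270) - 18298) = -194*(413 + 11167)*(-264 - 18298) = -2246520*(-18562) = -194*(-214947960) = 41699904240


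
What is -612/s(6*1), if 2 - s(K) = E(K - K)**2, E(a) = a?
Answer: -306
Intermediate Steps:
s(K) = 2 (s(K) = 2 - (K - K)**2 = 2 - 1*0**2 = 2 - 1*0 = 2 + 0 = 2)
-612/s(6*1) = -612/2 = -612*1/2 = -306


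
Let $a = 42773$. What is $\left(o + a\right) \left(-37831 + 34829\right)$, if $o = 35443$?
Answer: $-234804432$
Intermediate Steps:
$\left(o + a\right) \left(-37831 + 34829\right) = \left(35443 + 42773\right) \left(-37831 + 34829\right) = 78216 \left(-3002\right) = -234804432$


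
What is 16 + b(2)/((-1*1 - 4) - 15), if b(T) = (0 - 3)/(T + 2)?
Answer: 1283/80 ≈ 16.038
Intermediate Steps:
b(T) = -3/(2 + T)
16 + b(2)/((-1*1 - 4) - 15) = 16 + (-3/(2 + 2))/((-1*1 - 4) - 15) = 16 + (-3/4)/((-1 - 4) - 15) = 16 + (-3*1/4)/(-5 - 15) = 16 - 3/4/(-20) = 16 - 3/4*(-1/20) = 16 + 3/80 = 1283/80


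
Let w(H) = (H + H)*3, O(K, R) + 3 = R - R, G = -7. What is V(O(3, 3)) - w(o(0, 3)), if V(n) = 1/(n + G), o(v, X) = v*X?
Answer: -⅒ ≈ -0.10000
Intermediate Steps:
o(v, X) = X*v
O(K, R) = -3 (O(K, R) = -3 + (R - R) = -3 + 0 = -3)
V(n) = 1/(-7 + n) (V(n) = 1/(n - 7) = 1/(-7 + n))
w(H) = 6*H (w(H) = (2*H)*3 = 6*H)
V(O(3, 3)) - w(o(0, 3)) = 1/(-7 - 3) - 6*3*0 = 1/(-10) - 6*0 = -⅒ - 1*0 = -⅒ + 0 = -⅒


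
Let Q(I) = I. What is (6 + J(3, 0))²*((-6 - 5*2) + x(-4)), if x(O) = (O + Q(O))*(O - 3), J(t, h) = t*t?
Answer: 9000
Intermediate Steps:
J(t, h) = t²
x(O) = 2*O*(-3 + O) (x(O) = (O + O)*(O - 3) = (2*O)*(-3 + O) = 2*O*(-3 + O))
(6 + J(3, 0))²*((-6 - 5*2) + x(-4)) = (6 + 3²)²*((-6 - 5*2) + 2*(-4)*(-3 - 4)) = (6 + 9)²*((-6 - 10) + 2*(-4)*(-7)) = 15²*(-16 + 56) = 225*40 = 9000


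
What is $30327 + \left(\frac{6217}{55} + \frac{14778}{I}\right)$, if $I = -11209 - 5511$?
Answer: $\frac{50894263}{1672} \approx 30439.0$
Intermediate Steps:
$I = -16720$ ($I = -11209 - 5511 = -16720$)
$30327 + \left(\frac{6217}{55} + \frac{14778}{I}\right) = 30327 + \left(\frac{6217}{55} + \frac{14778}{-16720}\right) = 30327 + \left(6217 \cdot \frac{1}{55} + 14778 \left(- \frac{1}{16720}\right)\right) = 30327 + \left(\frac{6217}{55} - \frac{7389}{8360}\right) = 30327 + \frac{187519}{1672} = \frac{50894263}{1672}$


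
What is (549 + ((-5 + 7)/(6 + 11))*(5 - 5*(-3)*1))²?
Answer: 87853129/289 ≈ 3.0399e+5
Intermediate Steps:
(549 + ((-5 + 7)/(6 + 11))*(5 - 5*(-3)*1))² = (549 + (2/17)*(5 + 15*1))² = (549 + (2*(1/17))*(5 + 15))² = (549 + (2/17)*20)² = (549 + 40/17)² = (9373/17)² = 87853129/289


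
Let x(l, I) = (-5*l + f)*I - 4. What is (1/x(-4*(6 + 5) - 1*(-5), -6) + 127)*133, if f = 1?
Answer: 19931247/1180 ≈ 16891.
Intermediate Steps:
x(l, I) = -4 + I*(1 - 5*l) (x(l, I) = (-5*l + 1)*I - 4 = (1 - 5*l)*I - 4 = I*(1 - 5*l) - 4 = -4 + I*(1 - 5*l))
(1/x(-4*(6 + 5) - 1*(-5), -6) + 127)*133 = (1/(-4 - 6 - 5*(-6)*(-4*(6 + 5) - 1*(-5))) + 127)*133 = (1/(-4 - 6 - 5*(-6)*(-4*11 + 5)) + 127)*133 = (1/(-4 - 6 - 5*(-6)*(-44 + 5)) + 127)*133 = (1/(-4 - 6 - 5*(-6)*(-39)) + 127)*133 = (1/(-4 - 6 - 1170) + 127)*133 = (1/(-1180) + 127)*133 = (-1/1180 + 127)*133 = (149859/1180)*133 = 19931247/1180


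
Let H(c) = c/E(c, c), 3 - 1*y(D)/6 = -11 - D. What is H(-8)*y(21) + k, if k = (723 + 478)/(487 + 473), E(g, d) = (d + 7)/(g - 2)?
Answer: -16126799/960 ≈ -16799.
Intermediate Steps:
E(g, d) = (7 + d)/(-2 + g)
y(D) = 84 + 6*D (y(D) = 18 - 6*(-11 - D) = 18 + (66 + 6*D) = 84 + 6*D)
k = 1201/960 ≈ 1.2510
H(c) = c*(-2 + c)/(7 + c) (H(c) = c/(((7 + c)/(-2 + c))) = c*((-2 + c)/(7 + c)) = c*(-2 + c)/(7 + c))
H(-8)*y(21) + k = (-8*(-2 - 8)/(7 - 8))*(84 + 6*21) + 1201/960 = (-8*(-10)/(-1))*(84 + 126) + 1201/960 = -8*(-1)*(-10)*210 + 1201/960 = -80*210 + 1201/960 = -16800 + 1201/960 = -16126799/960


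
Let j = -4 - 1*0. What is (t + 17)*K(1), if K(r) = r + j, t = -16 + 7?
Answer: -24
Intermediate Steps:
t = -9
j = -4 (j = -4 + 0 = -4)
K(r) = -4 + r (K(r) = r - 4 = -4 + r)
(t + 17)*K(1) = (-9 + 17)*(-4 + 1) = 8*(-3) = -24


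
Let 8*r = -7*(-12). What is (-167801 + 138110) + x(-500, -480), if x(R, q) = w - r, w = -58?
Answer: -59519/2 ≈ -29760.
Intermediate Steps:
r = 21/2 (r = (-7*(-12))/8 = (⅛)*84 = 21/2 ≈ 10.500)
x(R, q) = -137/2 (x(R, q) = -58 - 1*21/2 = -58 - 21/2 = -137/2)
(-167801 + 138110) + x(-500, -480) = (-167801 + 138110) - 137/2 = -29691 - 137/2 = -59519/2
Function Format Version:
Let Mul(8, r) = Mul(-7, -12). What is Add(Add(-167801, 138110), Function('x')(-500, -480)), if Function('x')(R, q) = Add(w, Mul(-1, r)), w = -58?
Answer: Rational(-59519, 2) ≈ -29760.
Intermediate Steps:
r = Rational(21, 2) (r = Mul(Rational(1, 8), Mul(-7, -12)) = Mul(Rational(1, 8), 84) = Rational(21, 2) ≈ 10.500)
Function('x')(R, q) = Rational(-137, 2) (Function('x')(R, q) = Add(-58, Mul(-1, Rational(21, 2))) = Add(-58, Rational(-21, 2)) = Rational(-137, 2))
Add(Add(-167801, 138110), Function('x')(-500, -480)) = Add(Add(-167801, 138110), Rational(-137, 2)) = Add(-29691, Rational(-137, 2)) = Rational(-59519, 2)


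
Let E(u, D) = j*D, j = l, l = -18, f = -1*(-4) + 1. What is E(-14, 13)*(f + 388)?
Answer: -91962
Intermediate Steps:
f = 5 (f = 4 + 1 = 5)
j = -18
E(u, D) = -18*D
E(-14, 13)*(f + 388) = (-18*13)*(5 + 388) = -234*393 = -91962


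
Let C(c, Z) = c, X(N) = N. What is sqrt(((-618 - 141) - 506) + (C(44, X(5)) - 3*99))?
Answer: I*sqrt(1518) ≈ 38.962*I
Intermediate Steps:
sqrt(((-618 - 141) - 506) + (C(44, X(5)) - 3*99)) = sqrt(((-618 - 141) - 506) + (44 - 3*99)) = sqrt((-759 - 506) + (44 - 297)) = sqrt(-1265 - 253) = sqrt(-1518) = I*sqrt(1518)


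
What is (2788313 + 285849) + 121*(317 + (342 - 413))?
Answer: 3103928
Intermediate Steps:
(2788313 + 285849) + 121*(317 + (342 - 413)) = 3074162 + 121*(317 - 71) = 3074162 + 121*246 = 3074162 + 29766 = 3103928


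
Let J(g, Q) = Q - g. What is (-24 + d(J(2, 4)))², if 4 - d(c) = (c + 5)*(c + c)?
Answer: 2304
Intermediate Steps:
d(c) = 4 - 2*c*(5 + c) (d(c) = 4 - (c + 5)*(c + c) = 4 - (5 + c)*2*c = 4 - 2*c*(5 + c))
(-24 + d(J(2, 4)))² = (-24 + (4 - 10*(4 - 1*2) - 2*(4 - 1*2)²))² = (-24 + (4 - 10*(4 - 2) - 2*(4 - 2)²))² = (-24 + (4 - 10*2 - 2*2²))² = (-24 + (4 - 20 - 2*4))² = (-24 + (4 - 20 - 8))² = (-24 - 24)² = (-48)² = 2304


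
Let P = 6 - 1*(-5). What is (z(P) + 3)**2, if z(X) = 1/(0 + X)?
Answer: 1156/121 ≈ 9.5537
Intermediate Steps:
P = 11 (P = 6 + 5 = 11)
z(X) = 1/X
(z(P) + 3)**2 = (1/11 + 3)**2 = (34/11)**2 = 1156/121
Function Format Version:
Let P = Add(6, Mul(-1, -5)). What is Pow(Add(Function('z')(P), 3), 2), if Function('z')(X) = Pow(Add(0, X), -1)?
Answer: Rational(1156, 121) ≈ 9.5537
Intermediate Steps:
P = 11 (P = Add(6, 5) = 11)
Function('z')(X) = Pow(X, -1)
Pow(Add(Function('z')(P), 3), 2) = Pow(Add(Pow(11, -1), 3), 2) = Pow(Add(Rational(1, 11), 3), 2) = Pow(Rational(34, 11), 2) = Rational(1156, 121)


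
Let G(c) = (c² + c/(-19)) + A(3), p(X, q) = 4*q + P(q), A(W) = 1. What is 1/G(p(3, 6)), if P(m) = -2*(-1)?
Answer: 19/12837 ≈ 0.0014801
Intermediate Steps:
P(m) = 2
p(X, q) = 2 + 4*q (p(X, q) = 4*q + 2 = 2 + 4*q)
G(c) = 1 + c² - c/19 (G(c) = (c² + c/(-19)) + 1 = (c² - c/19) + 1 = 1 + c² - c/19)
1/G(p(3, 6)) = 1/(1 + (2 + 4*6)² - (2 + 4*6)/19) = 1/(1 + (2 + 24)² - (2 + 24)/19) = 1/(1 + 26² - 1/19*26) = 1/(1 + 676 - 26/19) = 1/(12837/19) = 19/12837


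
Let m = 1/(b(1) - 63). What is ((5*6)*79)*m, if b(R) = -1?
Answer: -1185/32 ≈ -37.031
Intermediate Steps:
m = -1/64 (m = 1/(-1 - 63) = 1/(-64) = -1/64 ≈ -0.015625)
((5*6)*79)*m = ((5*6)*79)*(-1/64) = (30*79)*(-1/64) = 2370*(-1/64) = -1185/32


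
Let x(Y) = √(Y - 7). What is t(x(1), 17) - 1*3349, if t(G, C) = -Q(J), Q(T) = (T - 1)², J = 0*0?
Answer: -3350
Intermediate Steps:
J = 0
Q(T) = (-1 + T)²
x(Y) = √(-7 + Y)
t(G, C) = -1 (t(G, C) = -(-1 + 0)² = -1*(-1)² = -1*1 = -1)
t(x(1), 17) - 1*3349 = -1 - 1*3349 = -1 - 3349 = -3350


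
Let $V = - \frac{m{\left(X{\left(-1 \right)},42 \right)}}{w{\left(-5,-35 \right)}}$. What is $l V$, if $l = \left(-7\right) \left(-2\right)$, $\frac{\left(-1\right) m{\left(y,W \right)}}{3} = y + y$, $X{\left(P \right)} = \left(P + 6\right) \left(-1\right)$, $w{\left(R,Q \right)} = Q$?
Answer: $12$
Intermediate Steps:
$X{\left(P \right)} = -6 - P$ ($X{\left(P \right)} = \left(6 + P\right) \left(-1\right) = -6 - P$)
$m{\left(y,W \right)} = - 6 y$ ($m{\left(y,W \right)} = - 3 \left(y + y\right) = - 3 \cdot 2 y = - 6 y$)
$l = 14$
$V = \frac{6}{7}$ ($V = - \frac{\left(-6\right) \left(-6 - -1\right)}{-35} = - \frac{- 6 \left(-6 + 1\right) \left(-1\right)}{35} = - \frac{\left(-6\right) \left(-5\right) \left(-1\right)}{35} = - \frac{30 \left(-1\right)}{35} = \left(-1\right) \left(- \frac{6}{7}\right) = \frac{6}{7} \approx 0.85714$)
$l V = 14 \cdot \frac{6}{7} = 12$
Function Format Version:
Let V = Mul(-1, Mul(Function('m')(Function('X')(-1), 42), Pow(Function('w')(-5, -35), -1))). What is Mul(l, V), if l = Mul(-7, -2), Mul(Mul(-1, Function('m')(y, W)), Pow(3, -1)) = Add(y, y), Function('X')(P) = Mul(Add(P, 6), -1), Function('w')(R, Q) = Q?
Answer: 12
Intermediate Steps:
Function('X')(P) = Add(-6, Mul(-1, P)) (Function('X')(P) = Mul(Add(6, P), -1) = Add(-6, Mul(-1, P)))
Function('m')(y, W) = Mul(-6, y) (Function('m')(y, W) = Mul(-3, Add(y, y)) = Mul(-3, Mul(2, y)) = Mul(-6, y))
l = 14
V = Rational(6, 7) (V = Mul(-1, Mul(Mul(-6, Add(-6, Mul(-1, -1))), Pow(-35, -1))) = Mul(-1, Mul(Mul(-6, Add(-6, 1)), Rational(-1, 35))) = Mul(-1, Mul(Mul(-6, -5), Rational(-1, 35))) = Mul(-1, Mul(30, Rational(-1, 35))) = Mul(-1, Rational(-6, 7)) = Rational(6, 7) ≈ 0.85714)
Mul(l, V) = Mul(14, Rational(6, 7)) = 12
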